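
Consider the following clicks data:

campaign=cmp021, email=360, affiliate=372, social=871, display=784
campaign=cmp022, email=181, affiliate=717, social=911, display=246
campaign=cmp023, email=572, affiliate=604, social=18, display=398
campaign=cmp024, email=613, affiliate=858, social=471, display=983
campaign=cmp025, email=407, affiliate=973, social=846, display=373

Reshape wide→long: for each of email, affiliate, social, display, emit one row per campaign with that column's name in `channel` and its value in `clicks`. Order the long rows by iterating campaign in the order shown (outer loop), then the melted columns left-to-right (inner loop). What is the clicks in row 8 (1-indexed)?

20 rows total (5 × 4). Row 8: index ⌊(8-1)/4⌋ = 1 into campaign → cmp022; (8-1) mod 4 = 3 into the melted columns → display.
So row 8 is (cmp022, display, 246); clicks = 246.

246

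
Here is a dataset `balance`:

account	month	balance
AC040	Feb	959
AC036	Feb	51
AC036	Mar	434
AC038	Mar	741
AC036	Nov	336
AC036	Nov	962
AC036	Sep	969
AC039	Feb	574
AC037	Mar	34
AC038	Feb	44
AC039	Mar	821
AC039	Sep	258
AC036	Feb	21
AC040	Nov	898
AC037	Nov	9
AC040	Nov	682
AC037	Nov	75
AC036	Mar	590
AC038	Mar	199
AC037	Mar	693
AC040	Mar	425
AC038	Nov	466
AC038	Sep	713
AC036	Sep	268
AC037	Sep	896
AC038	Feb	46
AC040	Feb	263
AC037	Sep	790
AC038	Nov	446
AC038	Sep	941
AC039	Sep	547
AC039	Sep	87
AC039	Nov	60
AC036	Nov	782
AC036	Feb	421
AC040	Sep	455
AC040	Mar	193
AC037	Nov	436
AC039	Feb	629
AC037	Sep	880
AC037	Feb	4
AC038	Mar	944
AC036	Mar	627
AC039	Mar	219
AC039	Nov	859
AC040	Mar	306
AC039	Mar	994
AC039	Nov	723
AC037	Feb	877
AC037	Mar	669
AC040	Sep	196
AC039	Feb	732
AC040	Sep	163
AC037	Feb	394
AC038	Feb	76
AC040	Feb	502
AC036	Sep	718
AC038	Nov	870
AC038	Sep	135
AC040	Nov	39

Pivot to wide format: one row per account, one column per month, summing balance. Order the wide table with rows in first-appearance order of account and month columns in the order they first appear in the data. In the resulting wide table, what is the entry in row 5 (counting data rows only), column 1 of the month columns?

With rows in first-appearance order of account, row 5 is account=AC037. month columns in first-appearance order: Feb, Mar, Nov, Sep; column 1 is Feb.
Long rows with account=AC037, month=Feb: 4 + 877 + 394 = 1275.

1275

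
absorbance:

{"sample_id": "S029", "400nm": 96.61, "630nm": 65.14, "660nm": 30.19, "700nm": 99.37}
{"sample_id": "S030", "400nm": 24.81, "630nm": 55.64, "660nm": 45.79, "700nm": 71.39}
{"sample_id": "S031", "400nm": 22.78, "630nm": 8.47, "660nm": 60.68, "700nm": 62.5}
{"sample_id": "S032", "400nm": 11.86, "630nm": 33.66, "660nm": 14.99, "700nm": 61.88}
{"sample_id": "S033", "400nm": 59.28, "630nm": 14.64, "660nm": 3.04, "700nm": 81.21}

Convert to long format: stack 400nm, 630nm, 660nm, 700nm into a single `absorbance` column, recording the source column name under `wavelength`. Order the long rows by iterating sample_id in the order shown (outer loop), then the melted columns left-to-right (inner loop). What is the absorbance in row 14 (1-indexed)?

20 rows total (5 × 4). Row 14: index ⌊(14-1)/4⌋ = 3 into sample_id → S032; (14-1) mod 4 = 1 into the melted columns → 630nm.
So row 14 is (S032, 630nm, 33.66); absorbance = 33.66.

33.66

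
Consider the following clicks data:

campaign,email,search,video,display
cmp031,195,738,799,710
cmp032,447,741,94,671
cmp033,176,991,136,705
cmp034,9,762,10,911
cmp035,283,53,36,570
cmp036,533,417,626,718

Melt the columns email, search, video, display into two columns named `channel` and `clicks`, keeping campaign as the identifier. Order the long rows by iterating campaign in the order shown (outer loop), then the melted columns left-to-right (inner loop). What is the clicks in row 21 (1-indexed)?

533

24 rows total (6 × 4). Row 21: index ⌊(21-1)/4⌋ = 5 into campaign → cmp036; (21-1) mod 4 = 0 into the melted columns → email.
So row 21 is (cmp036, email, 533); clicks = 533.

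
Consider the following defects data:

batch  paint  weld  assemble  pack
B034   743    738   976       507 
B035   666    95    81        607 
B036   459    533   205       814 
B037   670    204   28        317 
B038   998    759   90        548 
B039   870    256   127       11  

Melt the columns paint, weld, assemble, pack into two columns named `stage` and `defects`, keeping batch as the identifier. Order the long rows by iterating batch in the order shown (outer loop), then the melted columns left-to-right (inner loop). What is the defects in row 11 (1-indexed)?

24 rows total (6 × 4). Row 11: index ⌊(11-1)/4⌋ = 2 into batch → B036; (11-1) mod 4 = 2 into the melted columns → assemble.
So row 11 is (B036, assemble, 205); defects = 205.

205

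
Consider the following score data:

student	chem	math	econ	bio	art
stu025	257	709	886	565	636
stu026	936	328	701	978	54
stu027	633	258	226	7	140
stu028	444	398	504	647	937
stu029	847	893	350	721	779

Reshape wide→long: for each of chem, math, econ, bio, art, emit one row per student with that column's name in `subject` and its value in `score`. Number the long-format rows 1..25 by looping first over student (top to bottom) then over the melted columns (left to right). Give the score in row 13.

226

25 rows total (5 × 5). Row 13: index ⌊(13-1)/5⌋ = 2 into student → stu027; (13-1) mod 5 = 2 into the melted columns → econ.
So row 13 is (stu027, econ, 226); score = 226.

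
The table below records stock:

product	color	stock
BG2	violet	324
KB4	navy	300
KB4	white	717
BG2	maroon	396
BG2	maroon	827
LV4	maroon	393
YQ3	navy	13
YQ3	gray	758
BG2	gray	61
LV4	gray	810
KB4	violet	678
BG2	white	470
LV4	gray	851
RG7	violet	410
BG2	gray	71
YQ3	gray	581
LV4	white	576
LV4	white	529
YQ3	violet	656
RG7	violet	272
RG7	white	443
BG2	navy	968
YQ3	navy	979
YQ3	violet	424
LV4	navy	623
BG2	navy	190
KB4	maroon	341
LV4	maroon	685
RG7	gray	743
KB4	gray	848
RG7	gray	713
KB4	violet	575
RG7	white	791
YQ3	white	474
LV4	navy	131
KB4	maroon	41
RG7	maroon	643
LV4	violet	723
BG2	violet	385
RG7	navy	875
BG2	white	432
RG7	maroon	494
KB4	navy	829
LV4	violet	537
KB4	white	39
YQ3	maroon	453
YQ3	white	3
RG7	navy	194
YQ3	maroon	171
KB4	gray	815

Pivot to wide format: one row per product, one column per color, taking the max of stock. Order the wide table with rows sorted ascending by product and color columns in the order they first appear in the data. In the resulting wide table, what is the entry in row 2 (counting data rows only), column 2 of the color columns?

With rows sorted ascending by product, row 2 is product=KB4. color columns in first-appearance order: violet, navy, white, maroon, gray; column 2 is navy.
Long rows with product=KB4, color=navy: max(300, 829) = 829.

829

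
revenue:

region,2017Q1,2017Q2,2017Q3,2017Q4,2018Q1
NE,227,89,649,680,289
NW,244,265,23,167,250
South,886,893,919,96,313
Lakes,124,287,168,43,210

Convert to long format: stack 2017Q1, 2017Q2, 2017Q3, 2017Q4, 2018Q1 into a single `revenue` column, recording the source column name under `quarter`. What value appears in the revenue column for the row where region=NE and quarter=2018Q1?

289

Unpivoting turns each (region, wide-column) pair into one long row.
The wide cell at row NE, column 2018Q1 holds 289, so the long row (NE, 2018Q1) has revenue=289.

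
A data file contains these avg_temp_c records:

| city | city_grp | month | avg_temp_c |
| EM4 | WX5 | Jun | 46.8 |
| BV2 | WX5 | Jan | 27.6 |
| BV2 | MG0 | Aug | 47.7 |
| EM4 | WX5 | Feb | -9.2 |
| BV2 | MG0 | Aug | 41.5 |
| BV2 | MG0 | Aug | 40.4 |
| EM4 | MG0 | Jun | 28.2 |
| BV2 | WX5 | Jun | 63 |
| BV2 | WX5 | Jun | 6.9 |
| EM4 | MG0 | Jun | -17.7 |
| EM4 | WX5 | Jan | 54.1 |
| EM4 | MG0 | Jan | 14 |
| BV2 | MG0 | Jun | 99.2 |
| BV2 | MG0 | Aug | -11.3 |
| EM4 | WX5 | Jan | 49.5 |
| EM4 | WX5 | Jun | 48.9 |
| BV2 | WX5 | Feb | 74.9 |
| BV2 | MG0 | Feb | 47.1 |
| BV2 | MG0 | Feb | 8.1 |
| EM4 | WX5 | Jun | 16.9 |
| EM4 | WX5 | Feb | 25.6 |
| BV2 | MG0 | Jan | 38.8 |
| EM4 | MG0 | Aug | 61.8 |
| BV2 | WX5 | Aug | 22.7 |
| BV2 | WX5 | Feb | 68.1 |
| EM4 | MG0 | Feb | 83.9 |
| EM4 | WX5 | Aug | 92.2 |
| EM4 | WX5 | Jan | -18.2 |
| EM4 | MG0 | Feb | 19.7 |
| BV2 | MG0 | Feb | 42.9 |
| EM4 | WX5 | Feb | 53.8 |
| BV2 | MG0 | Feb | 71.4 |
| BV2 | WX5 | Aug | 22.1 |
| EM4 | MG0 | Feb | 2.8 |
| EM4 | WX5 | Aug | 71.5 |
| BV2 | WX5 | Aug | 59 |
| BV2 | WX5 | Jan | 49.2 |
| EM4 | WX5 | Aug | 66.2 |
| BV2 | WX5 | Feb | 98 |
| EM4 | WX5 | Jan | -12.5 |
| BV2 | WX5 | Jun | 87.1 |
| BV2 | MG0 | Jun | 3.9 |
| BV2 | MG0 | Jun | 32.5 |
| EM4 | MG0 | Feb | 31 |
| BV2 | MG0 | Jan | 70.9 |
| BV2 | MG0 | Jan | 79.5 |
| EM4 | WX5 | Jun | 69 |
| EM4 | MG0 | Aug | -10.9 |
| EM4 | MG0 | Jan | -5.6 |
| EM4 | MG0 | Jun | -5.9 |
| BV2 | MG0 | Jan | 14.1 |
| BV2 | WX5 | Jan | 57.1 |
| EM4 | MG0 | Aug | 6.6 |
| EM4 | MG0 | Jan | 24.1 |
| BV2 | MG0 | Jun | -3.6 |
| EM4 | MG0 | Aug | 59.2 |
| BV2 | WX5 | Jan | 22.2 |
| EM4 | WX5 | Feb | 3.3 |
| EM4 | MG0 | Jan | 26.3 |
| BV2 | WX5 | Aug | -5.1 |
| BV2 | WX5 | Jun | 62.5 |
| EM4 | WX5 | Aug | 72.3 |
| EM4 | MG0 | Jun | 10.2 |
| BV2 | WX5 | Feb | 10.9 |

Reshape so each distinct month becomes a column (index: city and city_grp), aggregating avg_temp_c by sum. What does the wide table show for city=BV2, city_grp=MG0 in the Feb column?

169.5

Rows with city=BV2, city_grp=MG0 and month=Feb: avg_temp_c values are 47.1, 8.1, 42.9, 71.4.
47.1 + 8.1 + 42.9 + 71.4 = 169.5.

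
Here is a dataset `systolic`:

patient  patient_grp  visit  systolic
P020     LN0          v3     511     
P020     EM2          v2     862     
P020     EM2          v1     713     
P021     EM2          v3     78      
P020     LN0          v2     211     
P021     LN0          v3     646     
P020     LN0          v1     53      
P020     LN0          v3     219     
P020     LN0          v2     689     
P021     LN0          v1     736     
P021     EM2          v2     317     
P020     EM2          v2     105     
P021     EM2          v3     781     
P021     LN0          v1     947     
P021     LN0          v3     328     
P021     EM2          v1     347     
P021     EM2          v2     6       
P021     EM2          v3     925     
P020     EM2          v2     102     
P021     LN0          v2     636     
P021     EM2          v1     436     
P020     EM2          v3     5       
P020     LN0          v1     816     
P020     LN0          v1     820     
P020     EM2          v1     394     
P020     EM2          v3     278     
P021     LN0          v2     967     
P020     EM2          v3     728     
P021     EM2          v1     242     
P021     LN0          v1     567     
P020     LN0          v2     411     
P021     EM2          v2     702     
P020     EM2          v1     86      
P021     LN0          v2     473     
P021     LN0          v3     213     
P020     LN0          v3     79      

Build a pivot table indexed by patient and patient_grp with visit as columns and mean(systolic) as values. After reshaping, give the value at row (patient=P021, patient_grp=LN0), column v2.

Rows with patient=P021, patient_grp=LN0 and visit=v2: systolic values are 636, 967, 473.
(636 + 967 + 473) / 3 = 692.

692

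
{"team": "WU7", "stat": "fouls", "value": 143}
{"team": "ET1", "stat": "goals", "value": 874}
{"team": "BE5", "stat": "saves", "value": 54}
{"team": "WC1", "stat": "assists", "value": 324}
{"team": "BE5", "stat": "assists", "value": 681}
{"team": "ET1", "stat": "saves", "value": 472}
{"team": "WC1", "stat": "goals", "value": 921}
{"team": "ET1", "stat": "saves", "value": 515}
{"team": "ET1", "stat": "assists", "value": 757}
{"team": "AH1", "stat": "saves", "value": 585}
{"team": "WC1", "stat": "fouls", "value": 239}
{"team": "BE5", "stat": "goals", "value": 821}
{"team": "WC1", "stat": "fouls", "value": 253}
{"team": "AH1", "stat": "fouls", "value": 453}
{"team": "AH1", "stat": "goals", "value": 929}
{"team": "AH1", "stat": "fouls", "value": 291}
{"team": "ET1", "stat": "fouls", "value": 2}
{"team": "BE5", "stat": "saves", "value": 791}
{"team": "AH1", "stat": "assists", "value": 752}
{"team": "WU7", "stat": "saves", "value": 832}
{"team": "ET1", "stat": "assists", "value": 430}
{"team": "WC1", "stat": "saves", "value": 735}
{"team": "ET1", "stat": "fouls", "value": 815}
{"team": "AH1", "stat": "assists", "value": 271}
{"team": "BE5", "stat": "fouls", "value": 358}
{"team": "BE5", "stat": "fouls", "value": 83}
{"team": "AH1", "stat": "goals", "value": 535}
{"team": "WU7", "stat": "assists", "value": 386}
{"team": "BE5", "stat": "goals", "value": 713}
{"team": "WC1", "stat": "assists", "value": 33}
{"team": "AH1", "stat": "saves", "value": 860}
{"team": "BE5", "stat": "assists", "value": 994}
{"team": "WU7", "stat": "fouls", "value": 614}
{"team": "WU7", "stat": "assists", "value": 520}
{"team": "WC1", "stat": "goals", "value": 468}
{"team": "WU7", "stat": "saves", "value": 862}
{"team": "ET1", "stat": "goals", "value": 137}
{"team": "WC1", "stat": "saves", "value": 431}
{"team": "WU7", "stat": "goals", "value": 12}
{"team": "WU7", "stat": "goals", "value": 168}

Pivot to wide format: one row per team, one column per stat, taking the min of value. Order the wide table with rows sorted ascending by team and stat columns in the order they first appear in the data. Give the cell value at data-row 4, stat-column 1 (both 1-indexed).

With rows sorted ascending by team, row 4 is team=WC1. stat columns in first-appearance order: fouls, goals, saves, assists; column 1 is fouls.
Long rows with team=WC1, stat=fouls: min(239, 253) = 239.

239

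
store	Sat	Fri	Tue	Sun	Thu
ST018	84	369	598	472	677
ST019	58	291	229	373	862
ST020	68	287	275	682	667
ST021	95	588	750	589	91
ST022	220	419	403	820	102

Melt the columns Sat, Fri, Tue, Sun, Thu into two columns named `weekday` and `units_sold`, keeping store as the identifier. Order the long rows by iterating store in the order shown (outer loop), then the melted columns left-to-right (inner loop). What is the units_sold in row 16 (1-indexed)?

95

25 rows total (5 × 5). Row 16: index ⌊(16-1)/5⌋ = 3 into store → ST021; (16-1) mod 5 = 0 into the melted columns → Sat.
So row 16 is (ST021, Sat, 95); units_sold = 95.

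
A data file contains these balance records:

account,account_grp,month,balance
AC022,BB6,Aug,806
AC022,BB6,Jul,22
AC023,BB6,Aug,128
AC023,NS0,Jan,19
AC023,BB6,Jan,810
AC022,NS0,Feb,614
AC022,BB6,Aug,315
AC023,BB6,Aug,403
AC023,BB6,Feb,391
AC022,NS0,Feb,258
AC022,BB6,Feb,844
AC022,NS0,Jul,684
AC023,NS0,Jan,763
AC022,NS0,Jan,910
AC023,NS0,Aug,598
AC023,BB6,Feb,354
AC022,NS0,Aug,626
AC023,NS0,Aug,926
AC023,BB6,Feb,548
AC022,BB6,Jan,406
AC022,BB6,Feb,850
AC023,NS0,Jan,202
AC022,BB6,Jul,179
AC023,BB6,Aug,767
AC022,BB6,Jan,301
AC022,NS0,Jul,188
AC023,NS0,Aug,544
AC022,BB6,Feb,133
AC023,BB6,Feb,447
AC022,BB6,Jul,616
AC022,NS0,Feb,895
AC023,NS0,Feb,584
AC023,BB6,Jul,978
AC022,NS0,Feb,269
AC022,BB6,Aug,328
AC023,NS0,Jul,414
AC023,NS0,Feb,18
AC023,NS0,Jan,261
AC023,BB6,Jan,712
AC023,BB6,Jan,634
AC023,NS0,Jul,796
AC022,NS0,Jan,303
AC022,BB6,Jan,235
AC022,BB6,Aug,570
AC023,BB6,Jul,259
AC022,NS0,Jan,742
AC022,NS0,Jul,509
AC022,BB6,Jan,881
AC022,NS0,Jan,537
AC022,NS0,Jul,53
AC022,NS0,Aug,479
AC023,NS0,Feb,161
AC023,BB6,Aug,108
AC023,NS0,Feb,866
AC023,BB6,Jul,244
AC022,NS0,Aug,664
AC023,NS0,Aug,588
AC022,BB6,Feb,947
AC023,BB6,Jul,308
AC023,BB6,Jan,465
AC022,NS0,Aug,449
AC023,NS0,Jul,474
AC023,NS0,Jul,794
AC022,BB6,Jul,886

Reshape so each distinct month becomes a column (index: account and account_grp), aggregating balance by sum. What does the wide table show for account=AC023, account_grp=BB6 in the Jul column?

Rows with account=AC023, account_grp=BB6 and month=Jul: balance values are 978, 259, 244, 308.
978 + 259 + 244 + 308 = 1789.

1789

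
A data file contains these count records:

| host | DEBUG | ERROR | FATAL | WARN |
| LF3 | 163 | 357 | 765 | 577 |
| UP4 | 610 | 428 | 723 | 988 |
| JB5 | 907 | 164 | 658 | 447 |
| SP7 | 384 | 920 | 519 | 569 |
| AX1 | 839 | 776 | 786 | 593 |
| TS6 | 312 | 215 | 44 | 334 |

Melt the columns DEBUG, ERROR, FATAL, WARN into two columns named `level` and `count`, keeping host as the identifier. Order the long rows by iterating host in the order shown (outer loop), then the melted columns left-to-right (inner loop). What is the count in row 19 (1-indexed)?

24 rows total (6 × 4). Row 19: index ⌊(19-1)/4⌋ = 4 into host → AX1; (19-1) mod 4 = 2 into the melted columns → FATAL.
So row 19 is (AX1, FATAL, 786); count = 786.

786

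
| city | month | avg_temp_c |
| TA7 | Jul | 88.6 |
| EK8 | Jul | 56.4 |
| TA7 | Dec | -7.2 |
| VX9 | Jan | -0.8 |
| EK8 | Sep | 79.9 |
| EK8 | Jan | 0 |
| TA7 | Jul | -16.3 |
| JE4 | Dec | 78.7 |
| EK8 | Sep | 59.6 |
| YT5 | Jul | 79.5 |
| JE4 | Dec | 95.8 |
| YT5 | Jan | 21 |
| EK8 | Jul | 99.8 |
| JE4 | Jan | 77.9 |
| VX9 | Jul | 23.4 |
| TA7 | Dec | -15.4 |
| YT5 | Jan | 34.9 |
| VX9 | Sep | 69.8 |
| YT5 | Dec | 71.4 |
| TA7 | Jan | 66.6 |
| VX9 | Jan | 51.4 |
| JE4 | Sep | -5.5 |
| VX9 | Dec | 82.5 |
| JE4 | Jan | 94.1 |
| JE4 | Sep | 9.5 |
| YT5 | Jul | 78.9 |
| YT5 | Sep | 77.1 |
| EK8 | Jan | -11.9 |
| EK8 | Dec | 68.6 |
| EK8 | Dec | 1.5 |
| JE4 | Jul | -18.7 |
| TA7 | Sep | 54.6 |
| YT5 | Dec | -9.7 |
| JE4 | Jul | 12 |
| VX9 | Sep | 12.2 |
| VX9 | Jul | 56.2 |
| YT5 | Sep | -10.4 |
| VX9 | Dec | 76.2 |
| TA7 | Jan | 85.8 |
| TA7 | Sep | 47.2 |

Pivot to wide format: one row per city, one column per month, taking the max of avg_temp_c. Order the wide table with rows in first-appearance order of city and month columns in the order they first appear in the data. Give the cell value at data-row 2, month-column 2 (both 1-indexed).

68.6

With rows in first-appearance order of city, row 2 is city=EK8. month columns in first-appearance order: Jul, Dec, Jan, Sep; column 2 is Dec.
Long rows with city=EK8, month=Dec: max(68.6, 1.5) = 68.6.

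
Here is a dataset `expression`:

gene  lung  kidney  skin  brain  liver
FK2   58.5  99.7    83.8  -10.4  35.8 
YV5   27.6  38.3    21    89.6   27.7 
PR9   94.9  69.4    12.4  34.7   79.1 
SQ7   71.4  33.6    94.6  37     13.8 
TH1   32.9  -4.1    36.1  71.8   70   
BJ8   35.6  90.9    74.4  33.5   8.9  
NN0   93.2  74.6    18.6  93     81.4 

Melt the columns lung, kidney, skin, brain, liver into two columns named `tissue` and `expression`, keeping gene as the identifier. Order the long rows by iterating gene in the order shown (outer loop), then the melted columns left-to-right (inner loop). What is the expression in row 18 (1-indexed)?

35 rows total (7 × 5). Row 18: index ⌊(18-1)/5⌋ = 3 into gene → SQ7; (18-1) mod 5 = 2 into the melted columns → skin.
So row 18 is (SQ7, skin, 94.6); expression = 94.6.

94.6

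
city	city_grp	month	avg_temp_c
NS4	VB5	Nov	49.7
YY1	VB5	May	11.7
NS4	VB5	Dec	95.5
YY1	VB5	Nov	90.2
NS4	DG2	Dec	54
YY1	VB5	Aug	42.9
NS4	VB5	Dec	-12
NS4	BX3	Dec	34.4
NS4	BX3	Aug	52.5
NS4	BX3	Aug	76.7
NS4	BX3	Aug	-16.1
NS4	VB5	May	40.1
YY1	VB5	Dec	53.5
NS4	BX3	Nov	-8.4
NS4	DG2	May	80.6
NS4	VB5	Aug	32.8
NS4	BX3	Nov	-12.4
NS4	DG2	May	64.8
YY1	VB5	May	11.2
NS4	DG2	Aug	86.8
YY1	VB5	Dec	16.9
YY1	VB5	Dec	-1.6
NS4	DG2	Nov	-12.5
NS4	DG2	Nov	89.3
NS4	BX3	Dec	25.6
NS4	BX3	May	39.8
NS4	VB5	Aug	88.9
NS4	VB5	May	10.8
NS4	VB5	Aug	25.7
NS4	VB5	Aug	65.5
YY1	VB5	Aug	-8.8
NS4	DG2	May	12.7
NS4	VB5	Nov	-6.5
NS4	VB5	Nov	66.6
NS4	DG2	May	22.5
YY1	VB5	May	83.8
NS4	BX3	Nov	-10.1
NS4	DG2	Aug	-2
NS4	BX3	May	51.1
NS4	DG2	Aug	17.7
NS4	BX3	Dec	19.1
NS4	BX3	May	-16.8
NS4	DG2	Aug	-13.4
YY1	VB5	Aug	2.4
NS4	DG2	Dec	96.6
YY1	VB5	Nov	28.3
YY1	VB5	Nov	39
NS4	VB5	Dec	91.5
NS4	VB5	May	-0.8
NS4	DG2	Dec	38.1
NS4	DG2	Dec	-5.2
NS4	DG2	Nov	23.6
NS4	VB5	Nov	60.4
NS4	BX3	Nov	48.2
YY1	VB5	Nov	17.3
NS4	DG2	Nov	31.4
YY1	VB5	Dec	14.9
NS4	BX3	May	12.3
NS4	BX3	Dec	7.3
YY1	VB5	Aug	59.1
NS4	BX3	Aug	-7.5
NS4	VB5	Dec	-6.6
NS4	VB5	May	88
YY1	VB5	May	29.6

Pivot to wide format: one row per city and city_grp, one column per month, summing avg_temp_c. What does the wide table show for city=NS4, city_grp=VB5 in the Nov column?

170.2

Rows with city=NS4, city_grp=VB5 and month=Nov: avg_temp_c values are 49.7, -6.5, 66.6, 60.4.
49.7 + -6.5 + 66.6 + 60.4 = 170.2.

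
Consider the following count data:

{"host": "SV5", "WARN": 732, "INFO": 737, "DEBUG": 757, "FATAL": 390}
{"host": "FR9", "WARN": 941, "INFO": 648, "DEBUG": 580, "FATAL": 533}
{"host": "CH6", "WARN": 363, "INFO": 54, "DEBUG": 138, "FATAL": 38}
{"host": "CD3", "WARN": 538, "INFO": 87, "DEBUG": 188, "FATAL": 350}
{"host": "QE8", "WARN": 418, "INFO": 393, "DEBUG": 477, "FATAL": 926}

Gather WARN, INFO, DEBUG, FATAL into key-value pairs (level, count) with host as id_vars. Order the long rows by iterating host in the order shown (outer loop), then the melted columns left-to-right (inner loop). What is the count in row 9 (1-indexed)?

20 rows total (5 × 4). Row 9: index ⌊(9-1)/4⌋ = 2 into host → CH6; (9-1) mod 4 = 0 into the melted columns → WARN.
So row 9 is (CH6, WARN, 363); count = 363.

363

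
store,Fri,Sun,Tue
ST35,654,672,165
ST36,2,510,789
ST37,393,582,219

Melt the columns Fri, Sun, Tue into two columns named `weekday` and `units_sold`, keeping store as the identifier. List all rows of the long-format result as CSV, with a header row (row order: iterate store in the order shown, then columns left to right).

store,weekday,units_sold
ST35,Fri,654
ST35,Sun,672
ST35,Tue,165
ST36,Fri,2
ST36,Sun,510
ST36,Tue,789
ST37,Fri,393
ST37,Sun,582
ST37,Tue,219

Each (store, column) pair becomes one row: 3 × 3 = 9 rows.
For example, (ST35, Fri) → units_sold=654.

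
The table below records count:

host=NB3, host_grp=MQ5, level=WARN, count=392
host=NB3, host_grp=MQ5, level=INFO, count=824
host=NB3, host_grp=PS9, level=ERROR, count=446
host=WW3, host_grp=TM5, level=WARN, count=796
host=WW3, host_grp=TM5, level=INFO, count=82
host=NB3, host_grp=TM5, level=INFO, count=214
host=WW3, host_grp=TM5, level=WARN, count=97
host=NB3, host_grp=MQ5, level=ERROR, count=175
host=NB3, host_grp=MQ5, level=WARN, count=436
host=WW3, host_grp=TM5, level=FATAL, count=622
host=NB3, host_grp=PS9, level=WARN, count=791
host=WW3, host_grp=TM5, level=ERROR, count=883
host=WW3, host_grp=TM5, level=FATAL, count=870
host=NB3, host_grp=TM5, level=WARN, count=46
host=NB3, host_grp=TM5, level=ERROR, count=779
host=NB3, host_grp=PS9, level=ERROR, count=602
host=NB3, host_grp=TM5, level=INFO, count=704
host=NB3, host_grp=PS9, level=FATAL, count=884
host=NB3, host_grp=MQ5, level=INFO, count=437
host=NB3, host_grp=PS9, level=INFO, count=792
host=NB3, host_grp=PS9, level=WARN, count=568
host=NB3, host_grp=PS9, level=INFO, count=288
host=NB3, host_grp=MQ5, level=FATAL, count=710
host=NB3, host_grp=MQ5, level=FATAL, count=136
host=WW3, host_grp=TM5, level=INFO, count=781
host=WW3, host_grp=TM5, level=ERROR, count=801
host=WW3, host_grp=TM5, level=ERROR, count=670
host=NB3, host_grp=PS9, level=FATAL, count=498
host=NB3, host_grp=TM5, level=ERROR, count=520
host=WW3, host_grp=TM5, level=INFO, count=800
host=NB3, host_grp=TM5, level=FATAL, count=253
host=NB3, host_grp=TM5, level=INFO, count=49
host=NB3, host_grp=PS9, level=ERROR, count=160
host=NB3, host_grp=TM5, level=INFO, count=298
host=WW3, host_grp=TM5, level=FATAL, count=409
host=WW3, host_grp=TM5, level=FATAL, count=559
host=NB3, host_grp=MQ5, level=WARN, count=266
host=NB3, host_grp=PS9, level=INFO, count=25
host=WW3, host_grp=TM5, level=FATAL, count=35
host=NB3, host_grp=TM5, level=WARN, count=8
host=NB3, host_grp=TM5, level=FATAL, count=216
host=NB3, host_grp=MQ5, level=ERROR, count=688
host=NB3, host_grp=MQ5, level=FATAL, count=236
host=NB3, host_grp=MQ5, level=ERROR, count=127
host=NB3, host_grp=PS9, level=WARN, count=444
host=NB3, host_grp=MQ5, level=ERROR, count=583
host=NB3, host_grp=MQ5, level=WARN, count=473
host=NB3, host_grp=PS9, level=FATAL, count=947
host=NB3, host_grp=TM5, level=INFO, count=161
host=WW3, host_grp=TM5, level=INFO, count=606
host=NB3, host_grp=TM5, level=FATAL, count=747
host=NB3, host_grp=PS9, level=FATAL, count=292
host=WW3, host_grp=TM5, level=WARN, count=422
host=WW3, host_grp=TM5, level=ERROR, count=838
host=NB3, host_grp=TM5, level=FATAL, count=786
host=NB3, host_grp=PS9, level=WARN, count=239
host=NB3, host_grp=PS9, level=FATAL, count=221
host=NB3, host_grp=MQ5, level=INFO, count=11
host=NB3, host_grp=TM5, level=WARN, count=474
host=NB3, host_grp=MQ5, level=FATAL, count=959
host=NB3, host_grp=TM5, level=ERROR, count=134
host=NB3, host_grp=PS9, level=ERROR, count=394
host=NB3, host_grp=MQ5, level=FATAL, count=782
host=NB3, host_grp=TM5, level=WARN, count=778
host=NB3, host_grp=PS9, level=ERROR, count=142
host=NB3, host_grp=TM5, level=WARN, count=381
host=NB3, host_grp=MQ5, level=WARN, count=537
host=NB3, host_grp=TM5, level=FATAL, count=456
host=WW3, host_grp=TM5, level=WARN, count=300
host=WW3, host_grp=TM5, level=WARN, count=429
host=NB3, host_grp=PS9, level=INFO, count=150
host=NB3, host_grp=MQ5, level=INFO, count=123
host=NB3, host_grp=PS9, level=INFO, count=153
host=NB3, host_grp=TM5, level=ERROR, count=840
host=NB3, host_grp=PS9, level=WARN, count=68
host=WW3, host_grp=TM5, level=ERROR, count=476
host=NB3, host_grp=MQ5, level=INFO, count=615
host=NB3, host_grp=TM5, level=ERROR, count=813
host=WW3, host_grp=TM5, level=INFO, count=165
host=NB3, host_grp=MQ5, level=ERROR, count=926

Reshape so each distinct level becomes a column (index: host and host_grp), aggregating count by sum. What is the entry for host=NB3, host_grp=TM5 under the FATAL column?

Rows with host=NB3, host_grp=TM5 and level=FATAL: count values are 253, 216, 747, 786, 456.
253 + 216 + 747 + 786 + 456 = 2458.

2458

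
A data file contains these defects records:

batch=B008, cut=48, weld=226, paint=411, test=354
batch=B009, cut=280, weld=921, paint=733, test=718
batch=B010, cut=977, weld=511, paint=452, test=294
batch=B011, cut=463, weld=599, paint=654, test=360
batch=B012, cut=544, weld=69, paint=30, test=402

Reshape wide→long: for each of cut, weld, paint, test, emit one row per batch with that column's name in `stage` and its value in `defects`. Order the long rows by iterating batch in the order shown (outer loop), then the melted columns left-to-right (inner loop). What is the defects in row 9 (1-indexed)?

977

20 rows total (5 × 4). Row 9: index ⌊(9-1)/4⌋ = 2 into batch → B010; (9-1) mod 4 = 0 into the melted columns → cut.
So row 9 is (B010, cut, 977); defects = 977.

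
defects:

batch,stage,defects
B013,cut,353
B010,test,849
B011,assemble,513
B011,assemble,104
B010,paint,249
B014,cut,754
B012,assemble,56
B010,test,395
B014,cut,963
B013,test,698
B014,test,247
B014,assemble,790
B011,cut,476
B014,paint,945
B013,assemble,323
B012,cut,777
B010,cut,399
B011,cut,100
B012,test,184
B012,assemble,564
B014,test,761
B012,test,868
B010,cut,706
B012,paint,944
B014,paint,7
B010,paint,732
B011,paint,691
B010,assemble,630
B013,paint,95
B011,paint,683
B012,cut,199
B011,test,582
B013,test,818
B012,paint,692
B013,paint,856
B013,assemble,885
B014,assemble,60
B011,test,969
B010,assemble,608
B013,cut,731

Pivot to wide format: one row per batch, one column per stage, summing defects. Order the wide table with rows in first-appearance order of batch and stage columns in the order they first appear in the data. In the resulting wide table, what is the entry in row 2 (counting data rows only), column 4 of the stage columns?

With rows in first-appearance order of batch, row 2 is batch=B010. stage columns in first-appearance order: cut, test, assemble, paint; column 4 is paint.
Long rows with batch=B010, stage=paint: 249 + 732 = 981.

981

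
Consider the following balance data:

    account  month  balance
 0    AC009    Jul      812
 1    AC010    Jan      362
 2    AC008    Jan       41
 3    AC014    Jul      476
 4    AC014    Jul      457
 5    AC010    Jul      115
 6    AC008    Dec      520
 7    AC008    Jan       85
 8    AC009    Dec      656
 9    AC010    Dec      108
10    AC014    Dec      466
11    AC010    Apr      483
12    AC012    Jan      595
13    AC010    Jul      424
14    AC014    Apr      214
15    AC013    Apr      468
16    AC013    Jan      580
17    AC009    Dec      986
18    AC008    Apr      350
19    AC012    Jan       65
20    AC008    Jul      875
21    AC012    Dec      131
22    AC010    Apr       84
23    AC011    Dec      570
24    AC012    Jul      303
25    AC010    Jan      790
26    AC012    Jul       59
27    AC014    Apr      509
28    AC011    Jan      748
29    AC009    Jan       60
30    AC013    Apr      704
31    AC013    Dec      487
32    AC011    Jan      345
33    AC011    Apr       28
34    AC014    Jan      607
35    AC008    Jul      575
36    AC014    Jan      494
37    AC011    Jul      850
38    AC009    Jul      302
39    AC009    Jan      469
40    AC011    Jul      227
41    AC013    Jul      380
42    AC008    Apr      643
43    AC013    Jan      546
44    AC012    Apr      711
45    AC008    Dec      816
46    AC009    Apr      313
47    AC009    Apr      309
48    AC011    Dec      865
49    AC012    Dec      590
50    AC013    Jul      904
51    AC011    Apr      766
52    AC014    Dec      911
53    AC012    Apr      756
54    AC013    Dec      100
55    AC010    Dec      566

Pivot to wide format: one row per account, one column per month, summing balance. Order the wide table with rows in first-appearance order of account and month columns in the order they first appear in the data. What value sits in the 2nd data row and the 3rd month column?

With rows in first-appearance order of account, row 2 is account=AC010. month columns in first-appearance order: Jul, Jan, Dec, Apr; column 3 is Dec.
Long rows with account=AC010, month=Dec: 108 + 566 = 674.

674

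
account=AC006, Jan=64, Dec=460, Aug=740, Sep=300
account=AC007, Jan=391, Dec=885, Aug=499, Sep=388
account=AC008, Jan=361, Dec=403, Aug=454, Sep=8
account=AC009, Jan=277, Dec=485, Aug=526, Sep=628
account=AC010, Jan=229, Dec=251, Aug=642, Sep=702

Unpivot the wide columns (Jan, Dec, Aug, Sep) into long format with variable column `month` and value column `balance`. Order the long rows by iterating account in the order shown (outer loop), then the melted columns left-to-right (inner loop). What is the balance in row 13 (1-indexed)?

20 rows total (5 × 4). Row 13: index ⌊(13-1)/4⌋ = 3 into account → AC009; (13-1) mod 4 = 0 into the melted columns → Jan.
So row 13 is (AC009, Jan, 277); balance = 277.

277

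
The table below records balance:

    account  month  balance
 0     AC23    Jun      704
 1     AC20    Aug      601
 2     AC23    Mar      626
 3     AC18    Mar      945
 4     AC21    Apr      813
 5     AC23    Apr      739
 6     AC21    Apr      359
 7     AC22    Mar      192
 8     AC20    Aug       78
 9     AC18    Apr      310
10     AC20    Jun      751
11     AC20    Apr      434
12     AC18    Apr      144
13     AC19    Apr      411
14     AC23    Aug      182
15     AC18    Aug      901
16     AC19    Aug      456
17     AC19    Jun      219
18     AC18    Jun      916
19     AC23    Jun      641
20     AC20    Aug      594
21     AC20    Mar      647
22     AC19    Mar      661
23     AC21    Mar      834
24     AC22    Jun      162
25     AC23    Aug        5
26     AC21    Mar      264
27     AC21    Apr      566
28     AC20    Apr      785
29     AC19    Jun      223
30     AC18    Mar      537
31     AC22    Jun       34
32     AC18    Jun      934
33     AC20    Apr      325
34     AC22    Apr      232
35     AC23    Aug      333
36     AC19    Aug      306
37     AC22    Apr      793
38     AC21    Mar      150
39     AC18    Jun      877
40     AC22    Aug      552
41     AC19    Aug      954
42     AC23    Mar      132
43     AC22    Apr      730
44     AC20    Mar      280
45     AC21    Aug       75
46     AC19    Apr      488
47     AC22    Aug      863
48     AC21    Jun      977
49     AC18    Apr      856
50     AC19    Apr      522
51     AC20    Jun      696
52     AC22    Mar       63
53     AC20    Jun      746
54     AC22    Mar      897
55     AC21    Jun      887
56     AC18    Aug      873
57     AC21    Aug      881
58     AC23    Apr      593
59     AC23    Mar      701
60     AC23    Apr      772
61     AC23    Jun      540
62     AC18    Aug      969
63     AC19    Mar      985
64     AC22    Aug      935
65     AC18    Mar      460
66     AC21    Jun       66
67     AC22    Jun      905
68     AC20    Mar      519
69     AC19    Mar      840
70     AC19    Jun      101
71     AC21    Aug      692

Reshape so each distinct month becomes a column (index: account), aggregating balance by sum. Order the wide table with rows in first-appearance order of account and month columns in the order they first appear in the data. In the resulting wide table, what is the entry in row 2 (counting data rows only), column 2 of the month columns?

1273

With rows in first-appearance order of account, row 2 is account=AC20. month columns in first-appearance order: Jun, Aug, Mar, Apr; column 2 is Aug.
Long rows with account=AC20, month=Aug: 601 + 78 + 594 = 1273.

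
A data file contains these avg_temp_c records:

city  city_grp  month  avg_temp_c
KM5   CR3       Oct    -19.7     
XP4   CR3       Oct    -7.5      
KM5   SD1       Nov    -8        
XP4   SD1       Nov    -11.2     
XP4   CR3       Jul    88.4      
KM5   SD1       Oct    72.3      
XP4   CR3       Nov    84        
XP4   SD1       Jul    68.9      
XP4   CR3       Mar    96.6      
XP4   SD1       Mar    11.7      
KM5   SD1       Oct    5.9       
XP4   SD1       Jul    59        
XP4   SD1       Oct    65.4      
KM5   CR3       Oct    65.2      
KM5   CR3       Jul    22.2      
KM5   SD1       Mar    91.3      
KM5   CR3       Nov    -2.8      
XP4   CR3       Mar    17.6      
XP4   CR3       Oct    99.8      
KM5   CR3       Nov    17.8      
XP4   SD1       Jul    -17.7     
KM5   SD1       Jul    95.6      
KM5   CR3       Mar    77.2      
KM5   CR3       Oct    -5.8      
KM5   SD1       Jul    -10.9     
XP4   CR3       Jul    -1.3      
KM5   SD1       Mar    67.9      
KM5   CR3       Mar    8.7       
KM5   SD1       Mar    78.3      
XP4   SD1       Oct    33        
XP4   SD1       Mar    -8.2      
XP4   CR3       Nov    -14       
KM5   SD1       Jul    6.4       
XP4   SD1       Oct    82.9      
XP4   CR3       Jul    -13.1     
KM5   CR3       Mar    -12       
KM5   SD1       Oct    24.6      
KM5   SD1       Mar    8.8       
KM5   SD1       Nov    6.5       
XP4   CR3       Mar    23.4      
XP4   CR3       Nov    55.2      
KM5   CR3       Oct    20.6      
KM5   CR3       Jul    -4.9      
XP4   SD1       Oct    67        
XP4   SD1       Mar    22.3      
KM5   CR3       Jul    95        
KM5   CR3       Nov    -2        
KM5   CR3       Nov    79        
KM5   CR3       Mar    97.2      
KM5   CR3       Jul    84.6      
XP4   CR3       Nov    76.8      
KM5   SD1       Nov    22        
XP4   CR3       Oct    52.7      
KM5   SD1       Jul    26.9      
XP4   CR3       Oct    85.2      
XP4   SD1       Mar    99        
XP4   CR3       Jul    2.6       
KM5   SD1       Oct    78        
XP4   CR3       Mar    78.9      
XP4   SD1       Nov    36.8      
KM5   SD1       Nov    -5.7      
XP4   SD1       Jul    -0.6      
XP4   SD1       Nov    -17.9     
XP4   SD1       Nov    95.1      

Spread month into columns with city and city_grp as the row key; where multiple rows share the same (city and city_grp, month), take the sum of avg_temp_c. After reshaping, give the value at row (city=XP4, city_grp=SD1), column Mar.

Rows with city=XP4, city_grp=SD1 and month=Mar: avg_temp_c values are 11.7, -8.2, 22.3, 99.
11.7 + -8.2 + 22.3 + 99 = 124.8.

124.8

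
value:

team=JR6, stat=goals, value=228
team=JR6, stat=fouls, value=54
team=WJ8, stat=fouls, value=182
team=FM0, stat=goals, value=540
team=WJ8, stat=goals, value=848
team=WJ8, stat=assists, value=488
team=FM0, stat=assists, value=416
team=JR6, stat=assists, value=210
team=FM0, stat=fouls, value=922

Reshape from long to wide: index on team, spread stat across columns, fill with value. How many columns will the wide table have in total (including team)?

4

1 column for team plus 3 distinct stat values → 4 columns.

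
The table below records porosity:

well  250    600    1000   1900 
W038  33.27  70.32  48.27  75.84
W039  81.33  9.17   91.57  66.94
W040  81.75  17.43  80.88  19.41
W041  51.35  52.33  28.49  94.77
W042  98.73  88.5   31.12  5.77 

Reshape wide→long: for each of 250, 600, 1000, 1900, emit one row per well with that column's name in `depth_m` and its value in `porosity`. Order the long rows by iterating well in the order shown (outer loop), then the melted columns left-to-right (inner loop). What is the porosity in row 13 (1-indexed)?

20 rows total (5 × 4). Row 13: index ⌊(13-1)/4⌋ = 3 into well → W041; (13-1) mod 4 = 0 into the melted columns → 250.
So row 13 is (W041, 250, 51.35); porosity = 51.35.

51.35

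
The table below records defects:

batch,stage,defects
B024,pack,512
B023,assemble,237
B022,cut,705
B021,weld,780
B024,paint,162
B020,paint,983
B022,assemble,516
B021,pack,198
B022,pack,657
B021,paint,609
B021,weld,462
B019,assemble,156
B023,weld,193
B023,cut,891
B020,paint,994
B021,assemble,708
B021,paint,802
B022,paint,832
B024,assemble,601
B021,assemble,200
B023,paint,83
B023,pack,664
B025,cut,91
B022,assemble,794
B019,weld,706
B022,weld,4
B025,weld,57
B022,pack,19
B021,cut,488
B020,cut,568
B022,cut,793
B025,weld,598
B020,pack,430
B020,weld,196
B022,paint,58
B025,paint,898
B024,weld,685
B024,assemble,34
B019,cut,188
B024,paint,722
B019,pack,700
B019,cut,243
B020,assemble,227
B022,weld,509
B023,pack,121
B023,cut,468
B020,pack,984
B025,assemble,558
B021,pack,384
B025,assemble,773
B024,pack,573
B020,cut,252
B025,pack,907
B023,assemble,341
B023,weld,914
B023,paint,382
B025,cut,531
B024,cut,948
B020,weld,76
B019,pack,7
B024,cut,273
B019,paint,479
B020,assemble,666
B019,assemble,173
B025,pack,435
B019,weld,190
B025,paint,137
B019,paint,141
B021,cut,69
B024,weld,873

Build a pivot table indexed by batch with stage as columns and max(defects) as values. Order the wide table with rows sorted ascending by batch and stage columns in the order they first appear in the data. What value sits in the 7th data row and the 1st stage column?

907

With rows sorted ascending by batch, row 7 is batch=B025. stage columns in first-appearance order: pack, assemble, cut, weld, paint; column 1 is pack.
Long rows with batch=B025, stage=pack: max(907, 435) = 907.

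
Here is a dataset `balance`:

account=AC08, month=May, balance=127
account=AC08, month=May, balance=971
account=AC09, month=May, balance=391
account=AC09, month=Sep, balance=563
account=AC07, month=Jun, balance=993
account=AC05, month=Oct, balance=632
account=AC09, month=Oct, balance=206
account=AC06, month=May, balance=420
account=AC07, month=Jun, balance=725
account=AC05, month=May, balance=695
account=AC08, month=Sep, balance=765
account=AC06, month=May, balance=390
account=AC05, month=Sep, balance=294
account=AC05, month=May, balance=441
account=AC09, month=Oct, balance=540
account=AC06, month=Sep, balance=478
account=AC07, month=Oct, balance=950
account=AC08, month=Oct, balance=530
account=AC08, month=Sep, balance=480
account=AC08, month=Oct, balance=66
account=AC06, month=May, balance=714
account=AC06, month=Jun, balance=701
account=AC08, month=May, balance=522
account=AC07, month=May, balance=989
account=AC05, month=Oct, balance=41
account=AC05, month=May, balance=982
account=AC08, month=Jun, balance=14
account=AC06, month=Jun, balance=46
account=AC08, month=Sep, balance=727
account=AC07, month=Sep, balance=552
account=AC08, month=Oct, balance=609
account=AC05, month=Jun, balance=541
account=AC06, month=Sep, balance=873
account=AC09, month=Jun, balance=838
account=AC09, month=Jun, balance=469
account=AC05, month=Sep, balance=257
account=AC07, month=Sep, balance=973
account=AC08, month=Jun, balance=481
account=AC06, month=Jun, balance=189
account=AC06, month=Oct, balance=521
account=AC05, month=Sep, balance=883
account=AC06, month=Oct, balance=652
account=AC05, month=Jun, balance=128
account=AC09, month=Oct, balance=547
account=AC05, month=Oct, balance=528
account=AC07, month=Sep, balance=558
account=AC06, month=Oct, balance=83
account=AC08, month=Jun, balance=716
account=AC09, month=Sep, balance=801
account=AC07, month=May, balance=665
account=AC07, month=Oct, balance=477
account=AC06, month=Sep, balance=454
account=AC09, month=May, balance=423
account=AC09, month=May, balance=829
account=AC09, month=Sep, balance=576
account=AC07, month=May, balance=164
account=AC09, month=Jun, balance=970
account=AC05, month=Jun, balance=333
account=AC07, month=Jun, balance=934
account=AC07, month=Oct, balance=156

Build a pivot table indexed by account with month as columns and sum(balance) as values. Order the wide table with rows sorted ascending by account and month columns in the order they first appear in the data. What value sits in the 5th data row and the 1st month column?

With rows sorted ascending by account, row 5 is account=AC09. month columns in first-appearance order: May, Sep, Jun, Oct; column 1 is May.
Long rows with account=AC09, month=May: 391 + 423 + 829 = 1643.

1643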